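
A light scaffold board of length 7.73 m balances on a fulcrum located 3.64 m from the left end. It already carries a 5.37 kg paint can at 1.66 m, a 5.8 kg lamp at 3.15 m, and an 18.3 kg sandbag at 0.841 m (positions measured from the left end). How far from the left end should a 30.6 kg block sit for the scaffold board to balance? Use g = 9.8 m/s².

x ≈ 5.75 m from the left end

Choose the fulcrum (at 3.64 m from the left end) as the axis so the support reaction has zero arm there.
Paint can: 5.37 × 9.8 = 52.63 N down at 1.66 m → arm 1.98 m, τ = 52.63 × 1.98 = 104.2 N·m counterclockwise.
Lamp: 5.8 × 9.8 = 56.84 N down at 3.15 m → arm 0.49 m, τ = 56.84 × 0.49 = 27.85 N·m counterclockwise.
Sandbag: 18.3 × 9.8 = 179.3 N down at 0.841 m → arm 2.799 m, τ = 179.3 × 2.799 = 501.9 N·m counterclockwise.
Net moment of existing loads = 634 N·m counterclockwise.
The block weighs 30.6 × 9.8 = 299.9 N and must supply an equal clockwise moment, so its lever arm about the fulcrum is 634 / 299.9 = 2.11 m.
That puts it at 3.64 + 2.11 = 5.75 m from the left end.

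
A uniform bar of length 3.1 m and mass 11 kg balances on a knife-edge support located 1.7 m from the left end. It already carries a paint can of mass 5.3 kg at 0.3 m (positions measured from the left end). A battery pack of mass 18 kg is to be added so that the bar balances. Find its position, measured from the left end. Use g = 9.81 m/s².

About the knife-edge support (at 1.7 m from the left end):
Beam weight: 11 × 9.81 = 107.9 N down at 1.55 m → arm 0.15 m, τ = 107.9 × 0.15 = 16.18 N·m counterclockwise.
Paint can: 5.3 × 9.81 = 51.99 N down at 0.3 m → arm 1.4 m, τ = 51.99 × 1.4 = 72.79 N·m counterclockwise.
Net moment of existing loads = 88.97 N·m counterclockwise.
The battery pack weighs 18 × 9.81 = 176.6 N and must supply an equal clockwise moment, so its lever arm about the knife-edge support is 88.97 / 176.6 = 0.504 m.
That puts it at 1.7 + 0.504 = 2.2 m from the left end.

x ≈ 2.2 m from the left end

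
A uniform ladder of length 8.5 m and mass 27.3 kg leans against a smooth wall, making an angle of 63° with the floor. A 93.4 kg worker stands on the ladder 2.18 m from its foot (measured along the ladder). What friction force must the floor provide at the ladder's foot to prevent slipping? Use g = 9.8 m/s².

f ≈ 188 N

About the foot of the ladder:
Ladder weight 27.3×9.8 = 267.5 N acts at 4.25 m along the ladder; its horizontal arm is 4.25·cos63° = 1.929 m → τ = 516 N·m clockwise.
Worker: 93.4×9.8 = 915.3 N at 2.18 m → arm 0.9897 m → τ = 905.9 N·m clockwise.
Wall normal N acts horizontally at the top; its moment arm is the height L sinθ = 8.5·sin63° = 7.574 m, counterclockwise.
Στ = 0 ⇒ N × 7.574 = 1422 ⇒ N = 188 N.
ΣFx = 0: friction at the foot balances the wall's push, so f = N_wall = 188 N.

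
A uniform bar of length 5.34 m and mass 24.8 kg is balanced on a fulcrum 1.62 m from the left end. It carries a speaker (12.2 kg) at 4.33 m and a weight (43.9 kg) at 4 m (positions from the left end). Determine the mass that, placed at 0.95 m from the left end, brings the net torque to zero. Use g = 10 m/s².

Taking torques about the fulcrum (at 1.62 m from the left end):
Beam weight: 24.8 × 10 = 248 N down at 2.67 m → arm 1.05 m, τ = 248 × 1.05 = 260.4 N·m clockwise.
Speaker: 12.2 × 10 = 122 N down at 4.33 m → arm 2.71 m, τ = 122 × 2.71 = 330.6 N·m clockwise.
Weight: 43.9 × 10 = 439 N down at 4 m → arm 2.38 m, τ = 439 × 2.38 = 1045 N·m clockwise.
Net moment of known loads = 1636 N·m clockwise.
An unknown mass m at 0.95 m has arm 0.67 m; its moment is m·g·0.67 counterclockwise.
Setting net torque to zero: m × 10 × 0.67 = 1636 → m = 1636 / (10 × 0.67) = 244 kg.

m ≈ 244 kg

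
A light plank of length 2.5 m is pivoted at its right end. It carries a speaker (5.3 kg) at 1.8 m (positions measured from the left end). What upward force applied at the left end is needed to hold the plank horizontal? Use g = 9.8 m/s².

Take moments about the right end.
Speaker: 5.3 × 9.8 = 51.94 N down at 1.8 m → arm 0.7 m, τ = 51.94 × 0.7 = 36.36 N·m counterclockwise.
Net moment of the loads = 36.36 N·m counterclockwise.
The upward force F acts at the left end, arm 2.5 m, giving F × 2.5 clockwise.
Balancing moments: F × 2.5 = 36.36, giving F = 36.36 / 2.5 = 14.5 N.

F ≈ 14.5 N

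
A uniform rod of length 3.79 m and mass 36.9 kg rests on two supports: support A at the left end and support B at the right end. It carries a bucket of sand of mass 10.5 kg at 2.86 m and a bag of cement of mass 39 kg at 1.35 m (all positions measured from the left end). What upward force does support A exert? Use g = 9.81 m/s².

R_A ≈ 453 N

Take moments about support B.
Beam weight: 36.9 × 9.81 = 362 N down at 1.895 m → arm 1.895 m, τ = 362 × 1.895 = 686 N·m counterclockwise.
Bucket of sand: 10.5 × 9.81 = 103 N down at 2.86 m → arm 0.93 m, τ = 103 × 0.93 = 95.79 N·m counterclockwise.
Bag of cement: 39 × 9.81 = 382.6 N down at 1.35 m → arm 2.44 m, τ = 382.6 × 2.44 = 933.5 N·m counterclockwise.
Net load moment about support B = 1715 N·m counterclockwise.
Reaction R at support A is upward at 0 m, arm 3.79 m → moment R × 3.79 clockwise.
For rotational equilibrium, R × 3.79 = 1715, so R = 453 N.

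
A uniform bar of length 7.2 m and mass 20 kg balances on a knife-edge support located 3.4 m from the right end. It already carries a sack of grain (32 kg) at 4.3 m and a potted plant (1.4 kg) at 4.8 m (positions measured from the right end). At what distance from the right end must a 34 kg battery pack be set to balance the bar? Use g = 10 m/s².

Sum moments about the knife-edge support (at 3.4 m from the right end) (the support reaction has zero arm there).
Beam weight: 20 × 10 = 200 N down at 3.6 m → arm 0.2 m, τ = 200 × 0.2 = 40 N·m counterclockwise.
Sack of grain: 32 × 10 = 320 N down at 4.3 m → arm 0.9 m, τ = 320 × 0.9 = 288 N·m counterclockwise.
Potted plant: 1.4 × 10 = 14 N down at 4.8 m → arm 1.4 m, τ = 14 × 1.4 = 19.6 N·m counterclockwise.
Net moment of existing loads = 347.6 N·m counterclockwise.
The battery pack weighs 34 × 10 = 340 N and must supply an equal clockwise moment, so its lever arm about the knife-edge support is 347.6 / 340 = 1.02 m.
That puts it at 3.4 − 1.02 = 2.38 m from the right end.

x ≈ 2.38 m from the right end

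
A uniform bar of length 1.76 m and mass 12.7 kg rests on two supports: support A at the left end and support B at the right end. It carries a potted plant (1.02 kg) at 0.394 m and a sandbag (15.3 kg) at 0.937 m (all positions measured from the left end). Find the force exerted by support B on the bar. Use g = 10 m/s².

R_B ≈ 147 N

Taking torques about support A:
Beam weight: 12.7 × 10 = 127 N down at 0.88 m → arm 0.88 m, τ = 127 × 0.88 = 111.8 N·m clockwise.
Potted plant: 1.02 × 10 = 10.2 N down at 0.394 m → arm 0.394 m, τ = 10.2 × 0.394 = 4.019 N·m clockwise.
Sandbag: 15.3 × 10 = 153 N down at 0.937 m → arm 0.937 m, τ = 153 × 0.937 = 143.4 N·m clockwise.
Net load moment about support A = 259.2 N·m clockwise.
Reaction R at support B is upward at 1.76 m, arm 1.76 m → moment R × 1.76 counterclockwise.
Στ = 0 ⇒ R × 1.76 = 259.2 ⇒ R = 147 N.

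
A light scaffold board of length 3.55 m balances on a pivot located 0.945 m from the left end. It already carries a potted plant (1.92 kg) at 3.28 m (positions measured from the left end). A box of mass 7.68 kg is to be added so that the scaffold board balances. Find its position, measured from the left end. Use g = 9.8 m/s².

Sum moments about the pivot (at 0.945 m from the left end) (the support reaction has zero arm there).
Potted plant: 1.92 × 9.8 = 18.82 N down at 3.28 m → arm 2.335 m, τ = 18.82 × 2.335 = 43.94 N·m clockwise.
Net moment of existing loads = 43.94 N·m clockwise.
The box weighs 7.68 × 9.8 = 75.26 N and must supply an equal counterclockwise moment, so its lever arm about the pivot is 43.94 / 75.26 = 0.584 m.
That puts it at 0.945 − 0.584 = 0.361 m from the left end.

x ≈ 0.361 m from the left end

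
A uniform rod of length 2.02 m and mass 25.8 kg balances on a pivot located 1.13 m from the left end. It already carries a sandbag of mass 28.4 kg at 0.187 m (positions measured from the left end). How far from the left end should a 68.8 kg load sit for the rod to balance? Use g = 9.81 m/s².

Taking torques about the pivot (at 1.13 m from the left end):
Beam weight: 25.8 × 9.81 = 253.1 N down at 1.01 m → arm 0.12 m, τ = 253.1 × 0.12 = 30.37 N·m counterclockwise.
Sandbag: 28.4 × 9.81 = 278.6 N down at 0.187 m → arm 0.943 m, τ = 278.6 × 0.943 = 262.7 N·m counterclockwise.
Net moment of existing loads = 293.1 N·m counterclockwise.
The load weighs 68.8 × 9.81 = 674.9 N and must supply an equal clockwise moment, so its lever arm about the pivot is 293.1 / 674.9 = 0.434 m.
That puts it at 1.13 + 0.434 = 1.56 m from the left end.

x ≈ 1.56 m from the left end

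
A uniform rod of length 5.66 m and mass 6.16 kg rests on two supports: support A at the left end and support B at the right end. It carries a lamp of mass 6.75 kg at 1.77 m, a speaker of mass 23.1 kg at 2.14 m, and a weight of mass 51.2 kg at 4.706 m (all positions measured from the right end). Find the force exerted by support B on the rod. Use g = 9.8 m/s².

R_B ≈ 301 N

Sum moments about support A (its reaction then has zero moment arm).
Beam weight: 6.16 × 9.8 = 60.37 N down at 2.83 m → arm 2.83 m, τ = 60.37 × 2.83 = 170.8 N·m clockwise.
Lamp: 6.75 × 9.8 = 66.15 N down at 1.77 m → arm 3.89 m, τ = 66.15 × 3.89 = 257.3 N·m clockwise.
Speaker: 23.1 × 9.8 = 226.4 N down at 2.14 m → arm 3.52 m, τ = 226.4 × 3.52 = 796.9 N·m clockwise.
Weight: 51.2 × 9.8 = 501.8 N down at 4.706 m → arm 0.954 m, τ = 501.8 × 0.954 = 478.7 N·m clockwise.
Net load moment about support A = 1704 N·m clockwise.
Reaction R at support B is upward at 0 m, arm 5.66 m → moment R × 5.66 counterclockwise.
Balancing moments: R × 5.66 = 1704, giving R = 301 N.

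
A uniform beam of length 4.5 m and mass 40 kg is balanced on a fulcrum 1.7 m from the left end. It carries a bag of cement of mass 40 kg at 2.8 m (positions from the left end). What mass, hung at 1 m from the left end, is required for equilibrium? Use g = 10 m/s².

m ≈ 94.3 kg

Choose the fulcrum (at 1.7 m from the left end) as the axis so the support reaction has zero arm there.
Beam weight: 40 × 10 = 400 N down at 2.25 m → arm 0.55 m, τ = 400 × 0.55 = 220 N·m clockwise.
Bag of cement: 40 × 10 = 400 N down at 2.8 m → arm 1.1 m, τ = 400 × 1.1 = 440 N·m clockwise.
Net moment of known loads = 660 N·m clockwise.
An unknown mass m at 1 m has arm 0.7 m; its moment is m·g·0.7 counterclockwise.
Στ = 0 ⇒ m × 10 × 0.7 = 660 ⇒ m = 660 / (10 × 0.7) = 94.3 kg.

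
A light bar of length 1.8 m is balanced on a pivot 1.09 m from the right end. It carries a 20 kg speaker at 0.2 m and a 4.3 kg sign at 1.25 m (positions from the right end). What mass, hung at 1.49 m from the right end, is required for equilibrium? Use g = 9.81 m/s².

Sum moments about the pivot (at 1.09 m from the right end) (the support reaction has zero arm there).
Speaker: 20 × 9.81 = 196.2 N down at 0.2 m → arm 0.89 m, τ = 196.2 × 0.89 = 174.6 N·m clockwise.
Sign: 4.3 × 9.81 = 42.18 N down at 1.25 m → arm 0.16 m, τ = 42.18 × 0.16 = 6.749 N·m counterclockwise.
Net moment of known loads = 167.9 N·m clockwise.
An unknown mass m at 1.49 m has arm 0.4 m; its moment is m·g·0.4 counterclockwise.
Στ = 0 ⇒ m × 9.81 × 0.4 = 167.9 ⇒ m = 167.9 / (9.81 × 0.4) = 42.8 kg.

m ≈ 42.8 kg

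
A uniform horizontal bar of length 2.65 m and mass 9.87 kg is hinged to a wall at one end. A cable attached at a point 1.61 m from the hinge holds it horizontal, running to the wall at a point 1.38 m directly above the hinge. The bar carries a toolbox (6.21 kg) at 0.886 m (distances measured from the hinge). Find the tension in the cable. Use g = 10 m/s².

Take moments about the hinge.
Beam weight: 9.87 × 10 = 98.7 N down at 1.325 m → arm 1.325 m, τ = 98.7 × 1.325 = 130.8 N·m clockwise.
Toolbox: 6.21 × 10 = 62.1 N down at 0.886 m → arm 0.886 m, τ = 62.1 × 0.886 = 55.02 N·m clockwise.
Total clockwise load moment = 185.8 N·m.
The cable tension T acts at 1.61 m; only its component perpendicular to the bar, T sinθ, produces torque. sinθ = h/√(h²+d²) = 1.38/√(1.38²+1.61²) = 0.6508.
Balancing moments: T × 1.61 × 0.6508 = 185.8, giving T = 185.8 / 1.048 = 177 N.

T ≈ 177 N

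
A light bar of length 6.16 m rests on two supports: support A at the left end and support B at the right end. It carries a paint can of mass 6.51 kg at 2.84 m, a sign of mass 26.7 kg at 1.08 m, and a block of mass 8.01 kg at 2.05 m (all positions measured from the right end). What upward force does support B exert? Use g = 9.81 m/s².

About support A:
Paint can: 6.51 × 9.81 = 63.86 N down at 2.84 m → arm 3.32 m, τ = 63.86 × 3.32 = 212 N·m clockwise.
Sign: 26.7 × 9.81 = 261.9 N down at 1.08 m → arm 5.08 m, τ = 261.9 × 5.08 = 1330 N·m clockwise.
Block: 8.01 × 9.81 = 78.58 N down at 2.05 m → arm 4.11 m, τ = 78.58 × 4.11 = 323 N·m clockwise.
Net load moment about support A = 1865 N·m clockwise.
Reaction R at support B is upward at 0 m, arm 6.16 m → moment R × 6.16 counterclockwise.
Setting net torque to zero: R × 6.16 = 1865 → R = 303 N.

R_B ≈ 303 N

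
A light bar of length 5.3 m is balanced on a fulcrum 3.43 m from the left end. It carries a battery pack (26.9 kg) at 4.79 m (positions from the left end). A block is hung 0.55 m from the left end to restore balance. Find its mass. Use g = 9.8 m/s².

Choose the fulcrum (at 3.43 m from the left end) as the axis so the support reaction has zero arm there.
Battery pack: 26.9 × 9.8 = 263.6 N down at 4.79 m → arm 1.36 m, τ = 263.6 × 1.36 = 358.5 N·m clockwise.
Net moment of known loads = 358.5 N·m clockwise.
An unknown mass m at 0.55 m has arm 2.88 m; its moment is m·g·2.88 counterclockwise.
For rotational equilibrium, m × 9.8 × 2.88 = 358.5, so m = 358.5 / (9.8 × 2.88) = 12.7 kg.

m ≈ 12.7 kg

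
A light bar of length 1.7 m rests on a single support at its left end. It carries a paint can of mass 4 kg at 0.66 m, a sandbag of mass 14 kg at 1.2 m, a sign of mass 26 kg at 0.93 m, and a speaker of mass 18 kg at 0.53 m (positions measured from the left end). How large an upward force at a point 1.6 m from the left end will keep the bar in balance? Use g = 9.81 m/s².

F ≈ 326 N

Sum moments about the left end (the unknown pivot reaction has zero arm there).
Paint can: 4 × 9.81 = 39.24 N down at 0.66 m → arm 0.66 m, τ = 39.24 × 0.66 = 25.9 N·m clockwise.
Sandbag: 14 × 9.81 = 137.3 N down at 1.2 m → arm 1.2 m, τ = 137.3 × 1.2 = 164.8 N·m clockwise.
Sign: 26 × 9.81 = 255.1 N down at 0.93 m → arm 0.93 m, τ = 255.1 × 0.93 = 237.2 N·m clockwise.
Speaker: 18 × 9.81 = 176.6 N down at 0.53 m → arm 0.53 m, τ = 176.6 × 0.53 = 93.6 N·m clockwise.
Net moment of the loads = 521.5 N·m clockwise.
The upward force F acts at a point 1.6 m from the left end, arm 1.6 m, giving F × 1.6 counterclockwise.
For rotational equilibrium, F × 1.6 = 521.5, so F = 521.5 / 1.6 = 326 N.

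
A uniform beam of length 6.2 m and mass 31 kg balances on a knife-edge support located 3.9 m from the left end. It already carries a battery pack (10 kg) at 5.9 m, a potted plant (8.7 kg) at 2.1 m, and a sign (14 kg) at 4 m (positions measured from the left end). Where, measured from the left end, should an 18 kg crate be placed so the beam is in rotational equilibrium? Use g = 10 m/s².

Choose the knife-edge support (at 3.9 m from the left end) as the axis so the support reaction has zero arm there.
Beam weight: 31 × 10 = 310 N down at 3.1 m → arm 0.8 m, τ = 310 × 0.8 = 248 N·m counterclockwise.
Battery pack: 10 × 10 = 100 N down at 5.9 m → arm 2 m, τ = 100 × 2 = 200 N·m clockwise.
Potted plant: 8.7 × 10 = 87 N down at 2.1 m → arm 1.8 m, τ = 87 × 1.8 = 156.6 N·m counterclockwise.
Sign: 14 × 10 = 140 N down at 4 m → arm 0.1 m, τ = 140 × 0.1 = 14 N·m clockwise.
Net moment of existing loads = 190.6 N·m counterclockwise.
The crate weighs 18 × 10 = 180 N and must supply an equal clockwise moment, so its lever arm about the knife-edge support is 190.6 / 180 = 1.06 m.
That puts it at 3.9 + 1.06 = 4.96 m from the left end.

x ≈ 4.96 m from the left end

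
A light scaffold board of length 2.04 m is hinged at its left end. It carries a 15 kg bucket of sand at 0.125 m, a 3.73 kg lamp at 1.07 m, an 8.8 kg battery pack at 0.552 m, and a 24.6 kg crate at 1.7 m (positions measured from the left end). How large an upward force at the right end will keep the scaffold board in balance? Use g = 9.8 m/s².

Choose the left end as the axis so the unknown pivot reaction has zero arm there.
Bucket of sand: 15 × 9.8 = 147 N down at 0.125 m → arm 0.125 m, τ = 147 × 0.125 = 18.38 N·m clockwise.
Lamp: 3.73 × 9.8 = 36.55 N down at 1.07 m → arm 1.07 m, τ = 36.55 × 1.07 = 39.11 N·m clockwise.
Battery pack: 8.8 × 9.8 = 86.24 N down at 0.552 m → arm 0.552 m, τ = 86.24 × 0.552 = 47.6 N·m clockwise.
Crate: 24.6 × 9.8 = 241.1 N down at 1.7 m → arm 1.7 m, τ = 241.1 × 1.7 = 409.9 N·m clockwise.
Net moment of the loads = 515 N·m clockwise.
The upward force F acts at the right end, arm 2.04 m, giving F × 2.04 counterclockwise.
Setting net torque to zero: F × 2.04 = 515 → F = 515 / 2.04 = 252 N.

F ≈ 252 N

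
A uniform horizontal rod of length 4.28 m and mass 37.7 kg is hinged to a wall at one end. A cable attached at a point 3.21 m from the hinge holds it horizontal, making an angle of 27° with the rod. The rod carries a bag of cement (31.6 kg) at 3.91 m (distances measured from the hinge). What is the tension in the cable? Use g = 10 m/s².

Take moments about the hinge.
Beam weight: 37.7 × 10 = 377 N down at 2.14 m → arm 2.14 m, τ = 377 × 2.14 = 806.8 N·m clockwise.
Bag of cement: 31.6 × 10 = 316 N down at 3.91 m → arm 3.91 m, τ = 316 × 3.91 = 1236 N·m clockwise.
Total clockwise load moment = 2043 N·m.
The cable tension T acts at 3.21 m; only its component perpendicular to the rod, T sinθ, produces torque. sin 27° = 0.454.
For rotational equilibrium, T × 3.21 × 0.454 = 2043, so T = 2043 / 1.457 = 1400 N.

T ≈ 1400 N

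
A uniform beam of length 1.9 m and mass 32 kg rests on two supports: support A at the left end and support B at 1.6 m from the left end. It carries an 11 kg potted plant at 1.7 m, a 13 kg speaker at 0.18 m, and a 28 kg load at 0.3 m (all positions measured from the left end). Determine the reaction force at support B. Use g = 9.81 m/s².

R_B ≈ 367 N

Taking torques about support A:
Beam weight: 32 × 9.81 = 313.9 N down at 0.95 m → arm 0.95 m, τ = 313.9 × 0.95 = 298.2 N·m clockwise.
Potted plant: 11 × 9.81 = 107.9 N down at 1.7 m → arm 1.7 m, τ = 107.9 × 1.7 = 183.4 N·m clockwise.
Speaker: 13 × 9.81 = 127.5 N down at 0.18 m → arm 0.18 m, τ = 127.5 × 0.18 = 22.95 N·m clockwise.
Load: 28 × 9.81 = 274.7 N down at 0.3 m → arm 0.3 m, τ = 274.7 × 0.3 = 82.41 N·m clockwise.
Net load moment about support A = 587 N·m clockwise.
Reaction R at support B is upward at 1.6 m, arm 1.6 m → moment R × 1.6 counterclockwise.
Setting net torque to zero: R × 1.6 = 587 → R = 367 N.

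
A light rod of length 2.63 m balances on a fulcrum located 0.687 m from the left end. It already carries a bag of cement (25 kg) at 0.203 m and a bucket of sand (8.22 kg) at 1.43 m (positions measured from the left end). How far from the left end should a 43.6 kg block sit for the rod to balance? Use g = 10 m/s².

x ≈ 0.824 m from the left end

Taking torques about the fulcrum (at 0.687 m from the left end):
Bag of cement: 25 × 10 = 250 N down at 0.203 m → arm 0.484 m, τ = 250 × 0.484 = 121 N·m counterclockwise.
Bucket of sand: 8.22 × 10 = 82.2 N down at 1.43 m → arm 0.743 m, τ = 82.2 × 0.743 = 61.07 N·m clockwise.
Net moment of existing loads = 59.93 N·m counterclockwise.
The block weighs 43.6 × 10 = 436 N and must supply an equal clockwise moment, so its lever arm about the fulcrum is 59.93 / 436 = 0.137 m.
That puts it at 0.687 + 0.137 = 0.824 m from the left end.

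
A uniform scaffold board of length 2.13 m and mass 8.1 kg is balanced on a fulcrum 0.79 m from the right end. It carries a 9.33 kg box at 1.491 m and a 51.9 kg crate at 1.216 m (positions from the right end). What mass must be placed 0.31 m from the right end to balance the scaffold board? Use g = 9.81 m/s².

m ≈ 64.3 kg

Choose the fulcrum (at 0.79 m from the right end) as the axis so the support reaction has zero arm there.
Beam weight: 8.1 × 9.81 = 79.46 N down at 1.065 m → arm 0.275 m, τ = 79.46 × 0.275 = 21.85 N·m counterclockwise.
Box: 9.33 × 9.81 = 91.53 N down at 1.491 m → arm 0.701 m, τ = 91.53 × 0.701 = 64.16 N·m counterclockwise.
Crate: 51.9 × 9.81 = 509.1 N down at 1.216 m → arm 0.426 m, τ = 509.1 × 0.426 = 216.9 N·m counterclockwise.
Net moment of known loads = 302.9 N·m counterclockwise.
An unknown mass m at 0.31 m has arm 0.48 m; its moment is m·g·0.48 clockwise.
Balancing moments: m × 9.81 × 0.48 = 302.9, giving m = 302.9 / (9.81 × 0.48) = 64.3 kg.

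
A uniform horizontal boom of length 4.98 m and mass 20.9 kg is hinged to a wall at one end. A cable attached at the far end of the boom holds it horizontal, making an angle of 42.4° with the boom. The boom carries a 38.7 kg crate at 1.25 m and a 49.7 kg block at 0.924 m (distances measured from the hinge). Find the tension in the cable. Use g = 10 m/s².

T ≈ 436 N

Choose the hinge as the axis so the unknown hinge reaction has zero arm there.
Beam weight: 20.9 × 10 = 209 N down at 2.49 m → arm 2.49 m, τ = 209 × 2.49 = 520.4 N·m clockwise.
Crate: 38.7 × 10 = 387 N down at 1.25 m → arm 1.25 m, τ = 387 × 1.25 = 483.8 N·m clockwise.
Block: 49.7 × 10 = 497 N down at 0.924 m → arm 0.924 m, τ = 497 × 0.924 = 459.2 N·m clockwise.
Total clockwise load moment = 1463 N·m.
The cable tension T acts at 4.98 m; only its component perpendicular to the boom, T sinθ, produces torque. sin 42.4° = 0.6743.
For rotational equilibrium, T × 4.98 × 0.6743 = 1463, so T = 1463 / 3.358 = 436 N.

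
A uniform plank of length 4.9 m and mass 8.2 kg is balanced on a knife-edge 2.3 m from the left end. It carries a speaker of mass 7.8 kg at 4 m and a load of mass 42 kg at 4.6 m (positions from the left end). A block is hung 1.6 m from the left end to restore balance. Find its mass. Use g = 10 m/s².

m ≈ 159 kg

Taking torques about the knife-edge (at 2.3 m from the left end):
Beam weight: 8.2 × 10 = 82 N down at 2.45 m → arm 0.15 m, τ = 82 × 0.15 = 12.3 N·m clockwise.
Speaker: 7.8 × 10 = 78 N down at 4 m → arm 1.7 m, τ = 78 × 1.7 = 132.6 N·m clockwise.
Load: 42 × 10 = 420 N down at 4.6 m → arm 2.3 m, τ = 420 × 2.3 = 966 N·m clockwise.
Net moment of known loads = 1111 N·m clockwise.
An unknown mass m at 1.6 m has arm 0.7 m; its moment is m·g·0.7 counterclockwise.
For rotational equilibrium, m × 10 × 0.7 = 1111, so m = 1111 / (10 × 0.7) = 159 kg.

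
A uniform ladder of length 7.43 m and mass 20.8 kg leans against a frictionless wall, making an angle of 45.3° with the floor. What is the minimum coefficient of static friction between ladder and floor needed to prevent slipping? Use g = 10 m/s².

μ_min ≈ 0.495

Sum moments about the foot of the ladder (the floor normal and friction both act there and drop out).
Ladder weight 20.8×10 = 208 N acts at 3.715 m along the ladder; its horizontal arm is 3.715·cos45.3° = 2.613 m → τ = 543.5 N·m clockwise.
Wall normal N acts horizontally at the top; its moment arm is the height L sinθ = 7.43·sin45.3° = 5.281 m, counterclockwise.
Setting net torque to zero: N × 5.281 = 543.5 → N = 102.9 N.
ΣFx = 0 ⇒ f = N_wall = 102.9 N. ΣFy = 0 ⇒ N_floor = 208 N.
μ_min = f / N_floor = 102.9 / 208 = 0.495.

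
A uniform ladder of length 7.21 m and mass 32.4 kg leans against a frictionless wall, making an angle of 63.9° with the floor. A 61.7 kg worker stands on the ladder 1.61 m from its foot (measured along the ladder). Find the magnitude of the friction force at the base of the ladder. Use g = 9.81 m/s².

f ≈ 144 N

Take moments about the foot of the ladder.
Ladder weight 32.4×9.81 = 317.8 N acts at 3.605 m along the ladder; its horizontal arm is 3.605·cos63.9° = 1.586 m → τ = 504 N·m clockwise.
Worker: 61.7×9.81 = 605.3 N at 1.61 m → arm 0.7083 m → τ = 428.7 N·m clockwise.
Wall normal N acts horizontally at the top; its moment arm is the height L sinθ = 7.21·sin63.9° = 6.475 m, counterclockwise.
Setting net torque to zero: N × 6.475 = 932.7 → N = 144 N.
ΣFx = 0: friction at the foot balances the wall's push, so f = N_wall = 144 N.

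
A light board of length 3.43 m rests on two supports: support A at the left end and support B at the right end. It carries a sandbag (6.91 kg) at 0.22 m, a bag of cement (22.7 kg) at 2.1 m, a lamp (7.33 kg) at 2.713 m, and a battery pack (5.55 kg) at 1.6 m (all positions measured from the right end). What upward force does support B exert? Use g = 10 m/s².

Take moments about support A.
Sandbag: 6.91 × 10 = 69.1 N down at 0.22 m → arm 3.21 m, τ = 69.1 × 3.21 = 221.8 N·m clockwise.
Bag of cement: 22.7 × 10 = 227 N down at 2.1 m → arm 1.33 m, τ = 227 × 1.33 = 301.9 N·m clockwise.
Lamp: 7.33 × 10 = 73.3 N down at 2.713 m → arm 0.717 m, τ = 73.3 × 0.717 = 52.56 N·m clockwise.
Battery pack: 5.55 × 10 = 55.5 N down at 1.6 m → arm 1.83 m, τ = 55.5 × 1.83 = 101.6 N·m clockwise.
Net load moment about support A = 677.9 N·m clockwise.
Reaction R at support B is upward at 0 m, arm 3.43 m → moment R × 3.43 counterclockwise.
Setting net torque to zero: R × 3.43 = 677.9 → R = 198 N.

R_B ≈ 198 N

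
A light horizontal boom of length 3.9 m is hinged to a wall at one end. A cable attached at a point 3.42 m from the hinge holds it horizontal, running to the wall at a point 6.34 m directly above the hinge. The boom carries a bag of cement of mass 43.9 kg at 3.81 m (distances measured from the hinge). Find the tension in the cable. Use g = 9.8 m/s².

T ≈ 545 N

Take moments about the hinge.
Bag of cement: 43.9 × 9.8 = 430.2 N down at 3.81 m → arm 3.81 m, τ = 430.2 × 3.81 = 1639 N·m clockwise.
Total clockwise load moment = 1639 N·m.
The cable tension T acts at 3.42 m; only its component perpendicular to the boom, T sinθ, produces torque. sinθ = h/√(h²+d²) = 6.34/√(6.34²+3.42²) = 0.8801.
Setting net torque to zero: T × 3.42 × 0.8801 = 1639 → T = 1639 / 3.01 = 545 N.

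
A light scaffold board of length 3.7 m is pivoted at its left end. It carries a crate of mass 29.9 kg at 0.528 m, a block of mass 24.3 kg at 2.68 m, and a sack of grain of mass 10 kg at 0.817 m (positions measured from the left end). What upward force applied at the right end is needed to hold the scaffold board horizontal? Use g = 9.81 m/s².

About the left end:
Crate: 29.9 × 9.81 = 293.3 N down at 0.528 m → arm 0.528 m, τ = 293.3 × 0.528 = 154.9 N·m clockwise.
Block: 24.3 × 9.81 = 238.4 N down at 2.68 m → arm 2.68 m, τ = 238.4 × 2.68 = 638.9 N·m clockwise.
Sack of grain: 10 × 9.81 = 98.1 N down at 0.817 m → arm 0.817 m, τ = 98.1 × 0.817 = 80.15 N·m clockwise.
Net moment of the loads = 873.9 N·m clockwise.
The upward force F acts at the right end, arm 3.7 m, giving F × 3.7 counterclockwise.
Balancing moments: F × 3.7 = 873.9, giving F = 873.9 / 3.7 = 236 N.

F ≈ 236 N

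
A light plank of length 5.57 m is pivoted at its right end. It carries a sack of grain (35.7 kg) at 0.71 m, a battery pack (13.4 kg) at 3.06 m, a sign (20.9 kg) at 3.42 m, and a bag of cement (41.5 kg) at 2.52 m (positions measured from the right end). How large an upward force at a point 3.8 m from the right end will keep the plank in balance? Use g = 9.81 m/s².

Taking torques about the right end:
Sack of grain: 35.7 × 9.81 = 350.2 N down at 0.71 m → arm 0.71 m, τ = 350.2 × 0.71 = 248.6 N·m counterclockwise.
Battery pack: 13.4 × 9.81 = 131.5 N down at 3.06 m → arm 3.06 m, τ = 131.5 × 3.06 = 402.4 N·m counterclockwise.
Sign: 20.9 × 9.81 = 205 N down at 3.42 m → arm 3.42 m, τ = 205 × 3.42 = 701.1 N·m counterclockwise.
Bag of cement: 41.5 × 9.81 = 407.1 N down at 2.52 m → arm 2.52 m, τ = 407.1 × 2.52 = 1026 N·m counterclockwise.
Net moment of the loads = 2378 N·m counterclockwise.
The upward force F acts at a point 3.8 m from the right end, arm 3.8 m, giving F × 3.8 clockwise.
For rotational equilibrium, F × 3.8 = 2378, so F = 2378 / 3.8 = 626 N.

F ≈ 626 N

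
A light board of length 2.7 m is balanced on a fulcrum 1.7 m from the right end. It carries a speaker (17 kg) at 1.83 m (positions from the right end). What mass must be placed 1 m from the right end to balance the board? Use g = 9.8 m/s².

Choose the fulcrum (at 1.7 m from the right end) as the axis so the support reaction has zero arm there.
Speaker: 17 × 9.8 = 166.6 N down at 1.83 m → arm 0.13 m, τ = 166.6 × 0.13 = 21.66 N·m counterclockwise.
Net moment of known loads = 21.66 N·m counterclockwise.
An unknown mass m at 1 m has arm 0.7 m; its moment is m·g·0.7 clockwise.
Στ = 0 ⇒ m × 9.8 × 0.7 = 21.66 ⇒ m = 21.66 / (9.8 × 0.7) = 3.16 kg.

m ≈ 3.16 kg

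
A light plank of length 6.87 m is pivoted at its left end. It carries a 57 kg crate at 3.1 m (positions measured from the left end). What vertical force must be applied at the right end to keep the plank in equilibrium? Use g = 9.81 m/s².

F ≈ 252 N

Taking torques about the left end:
Crate: 57 × 9.81 = 559.2 N down at 3.1 m → arm 3.1 m, τ = 559.2 × 3.1 = 1734 N·m clockwise.
Net moment of the loads = 1734 N·m clockwise.
The upward force F acts at the right end, arm 6.87 m, giving F × 6.87 counterclockwise.
For rotational equilibrium, F × 6.87 = 1734, so F = 1734 / 6.87 = 252 N.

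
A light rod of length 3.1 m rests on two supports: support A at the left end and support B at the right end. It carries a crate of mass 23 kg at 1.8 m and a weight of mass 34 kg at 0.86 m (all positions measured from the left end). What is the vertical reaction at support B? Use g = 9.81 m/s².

R_B ≈ 224 N

About support A:
Crate: 23 × 9.81 = 225.6 N down at 1.8 m → arm 1.8 m, τ = 225.6 × 1.8 = 406.1 N·m clockwise.
Weight: 34 × 9.81 = 333.5 N down at 0.86 m → arm 0.86 m, τ = 333.5 × 0.86 = 286.8 N·m clockwise.
Net load moment about support A = 692.9 N·m clockwise.
Reaction R at support B is upward at 3.1 m, arm 3.1 m → moment R × 3.1 counterclockwise.
Balancing moments: R × 3.1 = 692.9, giving R = 224 N.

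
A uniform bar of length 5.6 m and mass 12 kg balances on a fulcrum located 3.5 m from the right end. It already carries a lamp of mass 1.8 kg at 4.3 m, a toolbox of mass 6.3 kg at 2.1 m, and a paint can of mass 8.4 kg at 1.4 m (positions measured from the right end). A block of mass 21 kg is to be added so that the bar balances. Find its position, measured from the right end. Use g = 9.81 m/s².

x ≈ 5.09 m from the right end

About the fulcrum (at 3.5 m from the right end):
Beam weight: 12 × 9.81 = 117.7 N down at 2.8 m → arm 0.7 m, τ = 117.7 × 0.7 = 82.39 N·m clockwise.
Lamp: 1.8 × 9.81 = 17.66 N down at 4.3 m → arm 0.8 m, τ = 17.66 × 0.8 = 14.13 N·m counterclockwise.
Toolbox: 6.3 × 9.81 = 61.8 N down at 2.1 m → arm 1.4 m, τ = 61.8 × 1.4 = 86.52 N·m clockwise.
Paint can: 8.4 × 9.81 = 82.4 N down at 1.4 m → arm 2.1 m, τ = 82.4 × 2.1 = 173 N·m clockwise.
Net moment of existing loads = 327.8 N·m clockwise.
The block weighs 21 × 9.81 = 206 N and must supply an equal counterclockwise moment, so its lever arm about the fulcrum is 327.8 / 206 = 1.59 m.
That puts it at 3.5 + 1.59 = 5.09 m from the right end.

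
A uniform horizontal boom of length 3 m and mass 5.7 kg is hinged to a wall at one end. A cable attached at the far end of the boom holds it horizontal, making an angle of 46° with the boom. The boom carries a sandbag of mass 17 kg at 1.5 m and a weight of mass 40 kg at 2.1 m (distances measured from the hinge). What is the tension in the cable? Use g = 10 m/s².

T ≈ 547 N

Choose the hinge as the axis so the unknown hinge reaction has zero arm there.
Beam weight: 5.7 × 10 = 57 N down at 1.5 m → arm 1.5 m, τ = 57 × 1.5 = 85.5 N·m clockwise.
Sandbag: 17 × 10 = 170 N down at 1.5 m → arm 1.5 m, τ = 170 × 1.5 = 255 N·m clockwise.
Weight: 40 × 10 = 400 N down at 2.1 m → arm 2.1 m, τ = 400 × 2.1 = 840 N·m clockwise.
Total clockwise load moment = 1180 N·m.
The cable tension T acts at 3 m; only its component perpendicular to the boom, T sinθ, produces torque. sin 46° = 0.7193.
For rotational equilibrium, T × 3 × 0.7193 = 1180, so T = 1180 / 2.158 = 547 N.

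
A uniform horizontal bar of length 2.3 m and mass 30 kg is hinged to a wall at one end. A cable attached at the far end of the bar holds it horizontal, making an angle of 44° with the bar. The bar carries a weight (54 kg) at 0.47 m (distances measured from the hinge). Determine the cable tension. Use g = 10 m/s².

T ≈ 375 N

Choose the hinge as the axis so the unknown hinge reaction has zero arm there.
Beam weight: 30 × 10 = 300 N down at 1.15 m → arm 1.15 m, τ = 300 × 1.15 = 345 N·m clockwise.
Weight: 54 × 10 = 540 N down at 0.47 m → arm 0.47 m, τ = 540 × 0.47 = 253.8 N·m clockwise.
Total clockwise load moment = 598.8 N·m.
The cable tension T acts at 2.3 m; only its component perpendicular to the bar, T sinθ, produces torque. sin 44° = 0.6947.
For rotational equilibrium, T × 2.3 × 0.6947 = 598.8, so T = 598.8 / 1.598 = 375 N.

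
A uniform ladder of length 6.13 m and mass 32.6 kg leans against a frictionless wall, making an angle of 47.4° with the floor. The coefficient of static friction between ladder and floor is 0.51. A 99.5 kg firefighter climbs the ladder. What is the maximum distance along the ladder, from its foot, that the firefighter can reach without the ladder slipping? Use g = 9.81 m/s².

Sum moments about the foot of the ladder (the floor normal and friction both act there and drop out).
Ladder weight 32.6×9.81 = 319.8 N acts at 3.065 m along the ladder; its horizontal arm is 3.065·cos47.4° = 2.075 m → τ = 663.6 N·m clockwise.
Firefighter weight 99.5×9.81 = 976.1 N at distance d → arm d·cos47.4° → τ = 976.1·d·0.6769 clockwise.
Wall normal N at the top has arm L sinθ = 4.512 m counterclockwise, so Στ = 0 gives N·4.512 = 663.6 + 660.7·d.
ΣFy = 0 ⇒ N_floor = 1296 N, so the maximum friction is μ_s·N_floor = 0.51×1296 = 661 N. ΣFx = 0 ⇒ N_wall = f, so at the slipping point N = 661 N.
Substituting: 661×4.512 = 663.6 + 660.7·d ⇒ d = (2982 − 663.6) / 660.7 = 3.51 m.

d ≈ 3.51 m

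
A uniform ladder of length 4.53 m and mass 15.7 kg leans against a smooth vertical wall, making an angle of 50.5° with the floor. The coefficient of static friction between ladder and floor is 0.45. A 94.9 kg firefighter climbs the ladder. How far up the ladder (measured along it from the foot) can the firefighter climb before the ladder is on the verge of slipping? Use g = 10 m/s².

d ≈ 2.51 m

About the foot of the ladder:
Ladder weight 15.7×10 = 157 N acts at 2.265 m along the ladder; its horizontal arm is 2.265·cos50.5° = 1.441 m → τ = 226.2 N·m clockwise.
Firefighter weight 94.9×10 = 949 N at distance d → arm d·cos50.5° → τ = 949·d·0.6361 clockwise.
Wall normal N at the top has arm L sinθ = 3.495 m counterclockwise, so Στ = 0 gives N·3.495 = 226.2 + 603.7·d.
ΣFy = 0 ⇒ N_floor = 1106 N, so the maximum friction is μ_s·N_floor = 0.45×1106 = 497.7 N. ΣFx = 0 ⇒ N_wall = f, so at the slipping point N = 497.7 N.
Substituting: 497.7×3.495 = 226.2 + 603.7·d ⇒ d = (1739 − 226.2) / 603.7 = 2.51 m.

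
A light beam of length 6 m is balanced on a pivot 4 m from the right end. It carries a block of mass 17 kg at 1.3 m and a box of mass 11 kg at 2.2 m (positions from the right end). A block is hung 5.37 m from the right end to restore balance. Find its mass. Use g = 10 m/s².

Sum moments about the pivot (at 4 m from the right end) (the support reaction has zero arm there).
Block: 17 × 10 = 170 N down at 1.3 m → arm 2.7 m, τ = 170 × 2.7 = 459 N·m clockwise.
Box: 11 × 10 = 110 N down at 2.2 m → arm 1.8 m, τ = 110 × 1.8 = 198 N·m clockwise.
Net moment of known loads = 657 N·m clockwise.
An unknown mass m at 5.37 m has arm 1.37 m; its moment is m·g·1.37 counterclockwise.
Setting net torque to zero: m × 10 × 1.37 = 657 → m = 657 / (10 × 1.37) = 48 kg.

m ≈ 48 kg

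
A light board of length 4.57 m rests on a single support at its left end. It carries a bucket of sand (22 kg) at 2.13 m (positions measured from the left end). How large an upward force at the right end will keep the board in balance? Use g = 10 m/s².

Choose the left end as the axis so the unknown pivot reaction has zero arm there.
Bucket of sand: 22 × 10 = 220 N down at 2.13 m → arm 2.13 m, τ = 220 × 2.13 = 468.6 N·m clockwise.
Net moment of the loads = 468.6 N·m clockwise.
The upward force F acts at the right end, arm 4.57 m, giving F × 4.57 counterclockwise.
Setting net torque to zero: F × 4.57 = 468.6 → F = 468.6 / 4.57 = 103 N.

F ≈ 103 N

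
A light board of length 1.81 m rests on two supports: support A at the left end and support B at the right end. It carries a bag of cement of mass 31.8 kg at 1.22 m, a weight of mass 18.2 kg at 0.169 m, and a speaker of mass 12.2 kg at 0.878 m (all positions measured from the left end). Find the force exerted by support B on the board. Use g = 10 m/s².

R_B ≈ 291 N

Sum moments about support A (its reaction then has zero moment arm).
Bag of cement: 31.8 × 10 = 318 N down at 1.22 m → arm 1.22 m, τ = 318 × 1.22 = 388 N·m clockwise.
Weight: 18.2 × 10 = 182 N down at 0.169 m → arm 0.169 m, τ = 182 × 0.169 = 30.76 N·m clockwise.
Speaker: 12.2 × 10 = 122 N down at 0.878 m → arm 0.878 m, τ = 122 × 0.878 = 107.1 N·m clockwise.
Net load moment about support A = 525.9 N·m clockwise.
Reaction R at support B is upward at 1.81 m, arm 1.81 m → moment R × 1.81 counterclockwise.
Balancing moments: R × 1.81 = 525.9, giving R = 291 N.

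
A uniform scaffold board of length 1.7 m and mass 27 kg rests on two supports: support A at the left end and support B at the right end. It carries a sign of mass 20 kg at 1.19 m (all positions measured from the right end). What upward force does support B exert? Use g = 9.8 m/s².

Taking torques about support A:
Beam weight: 27 × 9.8 = 264.6 N down at 0.85 m → arm 0.85 m, τ = 264.6 × 0.85 = 224.9 N·m clockwise.
Sign: 20 × 9.8 = 196 N down at 1.19 m → arm 0.51 m, τ = 196 × 0.51 = 99.96 N·m clockwise.
Net load moment about support A = 324.9 N·m clockwise.
Reaction R at support B is upward at 0 m, arm 1.7 m → moment R × 1.7 counterclockwise.
For rotational equilibrium, R × 1.7 = 324.9, so R = 191 N.

R_B ≈ 191 N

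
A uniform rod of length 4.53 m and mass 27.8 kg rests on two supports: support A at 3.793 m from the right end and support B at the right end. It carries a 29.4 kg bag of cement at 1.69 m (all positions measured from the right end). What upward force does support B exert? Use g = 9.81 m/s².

Choose support A as the axis so its reaction then has zero moment arm.
Beam weight: 27.8 × 9.81 = 272.7 N down at 2.265 m → arm 1.528 m, τ = 272.7 × 1.528 = 416.7 N·m clockwise.
Bag of cement: 29.4 × 9.81 = 288.4 N down at 1.69 m → arm 2.103 m, τ = 288.4 × 2.103 = 606.5 N·m clockwise.
Net load moment about support A = 1023 N·m clockwise.
Reaction R at support B is upward at 0 m, arm 3.793 m → moment R × 3.793 counterclockwise.
Setting net torque to zero: R × 3.793 = 1023 → R = 270 N.

R_B ≈ 270 N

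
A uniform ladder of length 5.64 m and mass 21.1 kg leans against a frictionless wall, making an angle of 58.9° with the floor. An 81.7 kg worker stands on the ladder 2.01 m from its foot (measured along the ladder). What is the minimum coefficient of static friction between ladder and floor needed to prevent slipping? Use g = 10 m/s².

Taking torques about the foot of the ladder:
Ladder weight 21.1×10 = 211 N acts at 2.82 m along the ladder; its horizontal arm is 2.82·cos58.9° = 1.457 m → τ = 307.4 N·m clockwise.
Worker: 81.7×10 = 817 N at 2.01 m → arm 1.038 m → τ = 848 N·m clockwise.
Wall normal N acts horizontally at the top; its moment arm is the height L sinθ = 5.64·sin58.9° = 4.829 m, counterclockwise.
Setting net torque to zero: N × 4.829 = 1155 → N = 239.2 N.
ΣFx = 0 ⇒ f = N_wall = 239.2 N. ΣFy = 0 ⇒ N_floor = 1028 N.
μ_min = f / N_floor = 239.2 / 1028 = 0.233.

μ_min ≈ 0.233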